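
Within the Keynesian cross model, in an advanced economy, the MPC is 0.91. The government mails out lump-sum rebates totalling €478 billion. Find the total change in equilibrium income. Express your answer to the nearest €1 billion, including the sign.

A lump-sum tax change of −€478 billion shifts disposable income by +€478 billion; first-round consumption changes by −c × ΔT = −0.91 × (−€478 billion) = +€434.98 billion.
Expenditure multiplier = 1/(1 − MPC) = 1/(1 − 0.91) = 1/0.09 ≈ 11.111.
The tax multiplier is −c × k ≈ −10.111, so ΔY = k × (−c·ΔT) = (+€434.98 billion) / 0.09 ≈ +€4,833 billion.

+€4,833 billion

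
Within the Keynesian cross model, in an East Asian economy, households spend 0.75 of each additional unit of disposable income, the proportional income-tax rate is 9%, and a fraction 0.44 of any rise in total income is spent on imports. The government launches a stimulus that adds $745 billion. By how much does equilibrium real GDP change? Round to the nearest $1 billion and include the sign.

+$983 billion

Spending multiplier = 1/(1 − c(1−t) + m) = 1/(1 − 0.75×0.91 + 0.44) = 1/0.7575 ≈ 1.32.
ΔY = k × ΔG = (+$745 billion) / 0.7575 ≈ +$983 billion.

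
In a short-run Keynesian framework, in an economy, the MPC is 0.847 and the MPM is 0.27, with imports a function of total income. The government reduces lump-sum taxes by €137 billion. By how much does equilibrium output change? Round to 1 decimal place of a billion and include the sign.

+€274.3 billion

A lump-sum tax change of −€137 billion shifts disposable income by +€137 billion; first-round consumption changes by −c × ΔT = −0.847 × (−€137 billion) = +€116.039 billion.
Expenditure multiplier = 1/(1 − c + m) = 1/(1 − 0.847 + 0.27) = 1/0.423 ≈ 2.364.
The tax multiplier is −c × k ≈ −2.002, so ΔY = k × (−c·ΔT) = (+€116.039 billion) / 0.423 ≈ +€274.3 billion.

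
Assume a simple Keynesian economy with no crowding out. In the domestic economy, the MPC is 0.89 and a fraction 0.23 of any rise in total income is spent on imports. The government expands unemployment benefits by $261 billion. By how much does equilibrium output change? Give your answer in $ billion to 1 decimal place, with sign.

The transfer change shifts disposable income by +$261 billion, so first-round consumption changes by c·ΔTR = 0.89 × (+$261 billion) = +$232.29 billion.
Expenditure multiplier = 1/(1 − c + m) = 1/(1 − 0.89 + 0.23) = 1/0.34 ≈ 2.941.
The transfer multiplier is c × k ≈ 2.618, so ΔY = k × (c·ΔTR) = (+$232.29 billion) / 0.34 ≈ +$683.2 billion.

+$683.2 billion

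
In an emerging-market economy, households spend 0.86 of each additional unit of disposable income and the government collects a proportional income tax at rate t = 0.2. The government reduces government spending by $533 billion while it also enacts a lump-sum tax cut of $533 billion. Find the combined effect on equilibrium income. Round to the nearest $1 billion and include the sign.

Expenditure multiplier = 1/(1 − c(1−t)) = 1/(1 − 0.86×0.8) = 1/0.312 ≈ 3.205.
ΔG contributes k·ΔG = (−$533 billion) / 0.312 ≈ −$1,708.3 billion.
ΔT of −$533 billion changes first-round spending by −c·ΔT = +$458.38 billion, contributing k·(−c·ΔT) = (+$458.38 billion) / 0.312 ≈ +$1,469.2 billion.
Net ΔY = k(ΔG − c·ΔT) = (−$74.62 billion) / 0.312 ≈ −$239 billion.

−$239 billion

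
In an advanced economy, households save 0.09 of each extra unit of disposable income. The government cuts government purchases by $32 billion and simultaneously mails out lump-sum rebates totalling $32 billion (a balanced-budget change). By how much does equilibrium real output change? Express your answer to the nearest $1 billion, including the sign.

MPC = 1 − MPS = 1 − 0.09 = 0.91.
Expenditure multiplier = 1/(1 − MPC) = 1/(1 − 0.91) = 1/0.09 ≈ 11.111.
ΔG contributes k·ΔG = (−$32 billion) / 0.09 ≈ −$355.6 billion.
ΔT of −$32 billion changes first-round spending by −c·ΔT = +$29.12 billion, contributing k·(−c·ΔT) = (+$29.12 billion) / 0.09 ≈ +$323.6 billion.
With ΔG = ΔT and no other leakages, the balanced-budget multiplier is 1, so ΔY = ΔG = −$32 billion.

−$32 billion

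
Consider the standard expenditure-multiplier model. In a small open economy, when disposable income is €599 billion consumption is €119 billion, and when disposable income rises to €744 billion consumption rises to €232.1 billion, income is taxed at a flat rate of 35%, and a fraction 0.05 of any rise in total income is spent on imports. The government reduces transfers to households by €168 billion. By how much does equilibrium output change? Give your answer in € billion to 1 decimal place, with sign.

−€241.3 billion

MPC = ΔC/ΔYd = (232.1 − 119)/(744 − 599) = 113.1/145 = 0.78.
The transfer change shifts disposable income by −€168 billion, so first-round consumption changes by c·ΔTR = 0.78 × (−€168 billion) = −€131.04 billion.
Expenditure multiplier = 1/(1 − c(1−t) + m) = 1/(1 − 0.78×0.65 + 0.05) = 1/0.543 ≈ 1.842.
The transfer multiplier is c × k ≈ 1.436, so ΔY = k × (c·ΔTR) = (−€131.04 billion) / 0.543 ≈ −€241.3 billion.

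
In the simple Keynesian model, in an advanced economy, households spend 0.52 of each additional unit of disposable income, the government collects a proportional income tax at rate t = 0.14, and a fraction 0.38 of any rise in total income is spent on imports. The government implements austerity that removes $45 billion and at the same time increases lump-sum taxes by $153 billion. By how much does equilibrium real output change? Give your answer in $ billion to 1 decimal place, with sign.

Expenditure multiplier = 1/(1 − c(1−t) + m) = 1/(1 − 0.52×0.86 + 0.38) = 1/0.9328 ≈ 1.072.
ΔG contributes k·ΔG = (−$45 billion) / 0.9328 ≈ −$48.2 billion.
ΔT of +$153 billion changes first-round spending by −c·ΔT = −$79.56 billion, contributing k·(−c·ΔT) = (−$79.56 billion) / 0.9328 ≈ −$85.3 billion.
Net ΔY = k(ΔG − c·ΔT) = (−$124.56 billion) / 0.9328 ≈ −$133.5 billion.

−$133.5 billion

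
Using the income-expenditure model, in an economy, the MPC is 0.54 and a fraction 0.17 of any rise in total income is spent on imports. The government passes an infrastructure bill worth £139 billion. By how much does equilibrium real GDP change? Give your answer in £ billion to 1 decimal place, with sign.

Expenditure multiplier = 1/(1 − c + m) = 1/(1 − 0.54 + 0.17) = 1/0.63 ≈ 1.587.
ΔY = k × ΔG = (+£139 billion) / 0.63 ≈ +£220.6 billion.

+£220.6 billion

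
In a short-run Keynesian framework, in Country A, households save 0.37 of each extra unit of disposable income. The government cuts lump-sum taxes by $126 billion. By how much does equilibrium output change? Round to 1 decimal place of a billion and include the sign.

MPC = 1 − MPS = 1 − 0.37 = 0.63.
A lump-sum tax change of −$126 billion shifts disposable income by +$126 billion; first-round consumption changes by −c × ΔT = −0.63 × (−$126 billion) = +$79.38 billion.
Expenditure multiplier = 1/(1 − MPC) = 1/(1 − 0.63) = 1/0.37 ≈ 2.703.
The tax multiplier is −c × k ≈ −1.703, so ΔY = k × (−c·ΔT) = (+$79.38 billion) / 0.37 ≈ +$214.5 billion.

+$214.5 billion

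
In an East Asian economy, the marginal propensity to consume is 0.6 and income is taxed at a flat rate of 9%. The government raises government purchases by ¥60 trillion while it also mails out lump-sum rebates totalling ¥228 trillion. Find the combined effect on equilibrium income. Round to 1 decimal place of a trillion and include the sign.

+¥433.5 trillion

Expenditure multiplier = 1/(1 − c(1−t)) = 1/(1 − 0.6×0.91) = 1/0.454 ≈ 2.203.
ΔG contributes k·ΔG = (+¥60 trillion) / 0.454 ≈ +¥132.2 trillion.
ΔT of −¥228 trillion changes first-round spending by −c·ΔT = +¥136.8 trillion, contributing k·(−c·ΔT) = (+¥136.8 trillion) / 0.454 ≈ +¥301.3 trillion.
Net ΔY = k(ΔG − c·ΔT) = (+¥196.8 trillion) / 0.454 ≈ +¥433.5 trillion.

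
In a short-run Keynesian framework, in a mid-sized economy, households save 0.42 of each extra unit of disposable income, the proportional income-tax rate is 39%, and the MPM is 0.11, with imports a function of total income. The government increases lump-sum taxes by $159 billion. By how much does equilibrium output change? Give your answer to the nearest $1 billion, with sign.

MPC = 1 − MPS = 1 − 0.42 = 0.58.
A lump-sum tax change of +$159 billion shifts disposable income by −$159 billion; first-round consumption changes by −c × ΔT = −0.58 × (+$159 billion) = −$92.22 billion.
Expenditure multiplier = 1/(1 − c(1−t) + m) = 1/(1 − 0.58×0.61 + 0.11) = 1/0.7562 ≈ 1.322.
The tax multiplier is −c × k ≈ −0.767, so ΔY = k × (−c·ΔT) = (−$92.22 billion) / 0.7562 ≈ −$122 billion.

−$122 billion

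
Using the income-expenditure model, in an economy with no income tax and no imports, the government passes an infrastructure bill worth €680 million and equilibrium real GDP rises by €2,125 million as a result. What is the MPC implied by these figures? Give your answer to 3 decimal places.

0.680

Implied spending multiplier k = ΔY/ΔG = 2,125/680 = 3.125.
Since k = 1/(1 − MPC), MPC = 1 − 1/k = 1 − ΔG/ΔY = 1 − 680/2,125 = 0.680.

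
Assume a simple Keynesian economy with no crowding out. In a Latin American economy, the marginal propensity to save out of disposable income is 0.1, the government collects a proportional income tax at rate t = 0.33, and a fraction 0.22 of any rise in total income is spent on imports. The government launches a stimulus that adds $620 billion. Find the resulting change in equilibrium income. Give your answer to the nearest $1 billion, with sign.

+$1,005 billion

MPC = 1 − MPS = 1 − 0.1 = 0.9.
Spending multiplier = 1/(1 − c(1−t) + m) = 1/(1 − 0.9×0.67 + 0.22) = 1/0.617 ≈ 1.621.
ΔY = k × ΔG = (+$620 billion) / 0.617 ≈ +$1,005 billion.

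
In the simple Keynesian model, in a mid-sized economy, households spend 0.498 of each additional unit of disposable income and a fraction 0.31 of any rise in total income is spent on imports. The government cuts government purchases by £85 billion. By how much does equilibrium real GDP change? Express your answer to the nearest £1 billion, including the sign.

Expenditure multiplier = 1/(1 − c + m) = 1/(1 − 0.498 + 0.31) = 1/0.812 ≈ 1.232.
ΔY = k × ΔG = (−£85 billion) / 0.812 ≈ −£105 billion.

−£105 billion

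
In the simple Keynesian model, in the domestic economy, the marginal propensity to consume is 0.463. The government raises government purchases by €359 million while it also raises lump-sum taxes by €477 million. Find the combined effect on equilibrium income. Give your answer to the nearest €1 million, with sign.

Expenditure multiplier = 1/(1 − MPC) = 1/(1 − 0.463) = 1/0.537 ≈ 1.862.
ΔG contributes k·ΔG = (+€359 million) / 0.537 ≈ +€668.5 million.
ΔT of +€477 million changes first-round spending by −c·ΔT = −€220.851 million, contributing k·(−c·ΔT) = (−€220.851 million) / 0.537 ≈ −€411.3 million.
Net ΔY = k(ΔG − c·ΔT) = (+€138.149 million) / 0.537 ≈ +€257 million.

+€257 million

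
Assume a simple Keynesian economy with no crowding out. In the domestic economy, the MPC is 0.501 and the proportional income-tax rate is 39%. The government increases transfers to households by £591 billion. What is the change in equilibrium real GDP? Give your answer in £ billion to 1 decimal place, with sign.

The transfer change shifts disposable income by +£591 billion, so first-round consumption changes by c·ΔTR = 0.501 × (+£591 billion) = +£296.091 billion.
Expenditure multiplier = 1/(1 − c(1−t)) = 1/(1 − 0.501×0.61) = 1/0.69439 ≈ 1.44.
The transfer multiplier is c × k ≈ 0.721, so ΔY = k × (c·ΔTR) = (+£296.091 billion) / 0.69439 ≈ +£426.4 billion.

+£426.4 billion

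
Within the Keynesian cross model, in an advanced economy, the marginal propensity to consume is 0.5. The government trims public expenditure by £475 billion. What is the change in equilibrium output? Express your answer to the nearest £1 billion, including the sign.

Expenditure multiplier = 1/(1 − MPC) = 1/(1 − 0.5) = 1/0.5 = 2.
ΔY = k × ΔG = (−£475 billion) / 0.5 = −£950 billion.

−£950 billion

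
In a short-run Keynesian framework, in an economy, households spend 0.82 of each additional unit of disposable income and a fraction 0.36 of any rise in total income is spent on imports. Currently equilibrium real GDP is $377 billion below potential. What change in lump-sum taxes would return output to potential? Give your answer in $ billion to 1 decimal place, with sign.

−$248.3 billion

Spending multiplier = 1/(1 − c + m) = 1/(1 − 0.82 + 0.36) = 1/0.54 ≈ 1.852.
Tax multiplier = −c·k = −0.82/0.54 ≈ −1.519. Need ΔY = +$377 billion, so ΔT = ΔY/(−c·k) = −(+$377 billion) × 0.54 / 0.82 ≈ −$248.3 billion.
The government should cut lump-sum taxes by $248.3 billion.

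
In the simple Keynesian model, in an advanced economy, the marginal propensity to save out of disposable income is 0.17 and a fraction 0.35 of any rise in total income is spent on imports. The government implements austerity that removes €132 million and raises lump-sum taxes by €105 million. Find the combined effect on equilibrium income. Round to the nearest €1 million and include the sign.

MPC = 1 − MPS = 1 − 0.17 = 0.83.
Expenditure multiplier = 1/(1 − c + m) = 1/(1 − 0.83 + 0.35) = 1/0.52 ≈ 1.923.
ΔG contributes k·ΔG = (−€132 million) / 0.52 ≈ −€253.8 million.
ΔT of +€105 million changes first-round spending by −c·ΔT = −€87.15 million, contributing k·(−c·ΔT) = (−€87.15 million) / 0.52 ≈ −€167.6 million.
Net ΔY = k(ΔG − c·ΔT) = (−€219.15 million) / 0.52 ≈ −€421 million.

−€421 million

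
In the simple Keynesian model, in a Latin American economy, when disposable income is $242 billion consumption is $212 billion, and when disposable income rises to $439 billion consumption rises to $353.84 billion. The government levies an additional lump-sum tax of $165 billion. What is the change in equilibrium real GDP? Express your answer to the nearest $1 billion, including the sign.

−$424 billion

MPC = ΔC/ΔYd = (353.84 − 212)/(439 − 242) = 141.84/197 = 0.72.
A lump-sum tax change of +$165 billion shifts disposable income by −$165 billion; first-round consumption changes by −c × ΔT = −0.72 × (+$165 billion) = −$118.8 billion.
Expenditure multiplier = 1/(1 − MPC) = 1/(1 − 0.72) = 1/0.28 ≈ 3.571.
The tax multiplier is −c × k ≈ −2.571, so ΔY = k × (−c·ΔT) = (−$118.8 billion) / 0.28 ≈ −$424 billion.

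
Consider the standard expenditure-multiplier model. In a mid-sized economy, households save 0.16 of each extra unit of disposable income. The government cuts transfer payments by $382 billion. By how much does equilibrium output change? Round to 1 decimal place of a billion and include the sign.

−$2,005.5 billion

MPC = 1 − MPS = 1 − 0.16 = 0.84.
The transfer change shifts disposable income by −$382 billion, so first-round consumption changes by c·ΔTR = 0.84 × (−$382 billion) = −$320.88 billion.
Expenditure multiplier = 1/(1 − MPC) = 1/(1 − 0.84) = 1/0.16 = 6.25.
The transfer multiplier is c × k = 5.25, so ΔY = k × (c·ΔTR) = (−$320.88 billion) / 0.16 = −$2,005.5 billion.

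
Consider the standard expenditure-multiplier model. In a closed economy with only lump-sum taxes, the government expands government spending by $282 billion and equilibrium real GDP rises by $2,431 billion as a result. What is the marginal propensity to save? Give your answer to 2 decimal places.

Implied spending multiplier k = ΔY/ΔG = 2,431/282 ≈ 8.6206.
Since k = 1/(1 − MPC), MPC = 1 − 1/k = 1 − ΔG/ΔY = 1 − 282/2,431 ≈ 0.88.
MPS = 1 − MPC = 0.12.

0.12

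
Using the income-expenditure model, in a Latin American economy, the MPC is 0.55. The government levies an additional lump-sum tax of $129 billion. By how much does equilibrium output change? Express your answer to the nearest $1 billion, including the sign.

−$158 billion

A lump-sum tax change of +$129 billion shifts disposable income by −$129 billion; first-round consumption changes by −c × ΔT = −0.55 × (+$129 billion) = −$70.95 billion.
Expenditure multiplier = 1/(1 − MPC) = 1/(1 − 0.55) = 1/0.45 ≈ 2.222.
The tax multiplier is −c × k ≈ −1.222, so ΔY = k × (−c·ΔT) = (−$70.95 billion) / 0.45 ≈ −$158 billion.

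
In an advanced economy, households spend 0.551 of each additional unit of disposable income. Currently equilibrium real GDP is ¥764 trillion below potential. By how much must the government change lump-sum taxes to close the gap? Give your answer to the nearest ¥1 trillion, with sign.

−¥623 trillion

Spending multiplier = 1/(1 − MPC) = 1/(1 − 0.551) = 1/0.449 ≈ 2.227.
Tax multiplier = −c·k = −0.551/0.449 ≈ −1.227. Need ΔY = +¥764 trillion, so ΔT = ΔY/(−c·k) = −(+¥764 trillion) × 0.449 / 0.551 ≈ −¥623 trillion.
The government should cut lump-sum taxes by ¥623 trillion.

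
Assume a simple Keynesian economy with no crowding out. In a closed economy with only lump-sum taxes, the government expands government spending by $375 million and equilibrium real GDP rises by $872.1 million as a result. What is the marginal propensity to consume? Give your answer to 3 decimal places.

0.570

Implied spending multiplier k = ΔY/ΔG = 872.1/375 = 2.3256.
Since k = 1/(1 − MPC), MPC = 1 − 1/k = 1 − ΔG/ΔY = 1 − 375/872.1 ≈ 0.570.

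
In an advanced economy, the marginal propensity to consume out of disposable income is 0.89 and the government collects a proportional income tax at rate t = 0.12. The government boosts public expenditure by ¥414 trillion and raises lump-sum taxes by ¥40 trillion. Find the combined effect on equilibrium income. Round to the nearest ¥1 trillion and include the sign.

+¥1,745 trillion

Expenditure multiplier = 1/(1 − c(1−t)) = 1/(1 − 0.89×0.88) = 1/0.2168 ≈ 4.613.
ΔG contributes k·ΔG = (+¥414 trillion) / 0.2168 ≈ +¥1,909.6 trillion.
ΔT of +¥40 trillion changes first-round spending by −c·ΔT = −¥35.6 trillion, contributing k·(−c·ΔT) = (−¥35.6 trillion) / 0.2168 ≈ −¥164.2 trillion.
Net ΔY = k(ΔG − c·ΔT) = (+¥378.4 trillion) / 0.2168 ≈ +¥1,745 trillion.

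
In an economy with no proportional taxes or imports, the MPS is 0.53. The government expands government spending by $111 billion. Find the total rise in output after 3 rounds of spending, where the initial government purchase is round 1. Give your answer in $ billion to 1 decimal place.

MPC = 1 − MPS = 1 − 0.53 = 0.47.
Round 1 adds ΔG = $111 billion; each later round is MPC = 0.47 times the previous.
After 3 rounds: 111 + 52.17 + 24.5199 = ΔG·(1 − c^3)/(1 − c) = 111 × (1 − 0.103823)/0.53 ≈ $187.7 billion.

$187.7 billion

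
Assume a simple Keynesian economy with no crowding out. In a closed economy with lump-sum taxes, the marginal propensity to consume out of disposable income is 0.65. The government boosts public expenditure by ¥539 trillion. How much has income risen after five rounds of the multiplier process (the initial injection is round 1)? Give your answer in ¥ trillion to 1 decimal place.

¥1,361.3 trillion

Round 1 adds ΔG = ¥539 trillion; each later round is MPC = 0.65 times the previous.
After 5 rounds: 539 + 350.35 + 227.7275 + 148.022875 + 96.21486875 = ΔG·(1 − c^5)/(1 − c) = 539 × (1 − 0.1160290625)/0.35 ≈ ¥1,361.3 trillion.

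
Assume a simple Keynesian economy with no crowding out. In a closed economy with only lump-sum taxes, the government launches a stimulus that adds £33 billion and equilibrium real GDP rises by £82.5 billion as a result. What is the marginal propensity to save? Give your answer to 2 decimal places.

0.40

Implied spending multiplier k = ΔY/ΔG = 82.5/33 = 2.5.
Since k = 1/(1 − MPC), MPC = 1 − 1/k = 1 − ΔG/ΔY = 1 − 33/82.5 = 0.60.
MPS = 1 − MPC = 0.40.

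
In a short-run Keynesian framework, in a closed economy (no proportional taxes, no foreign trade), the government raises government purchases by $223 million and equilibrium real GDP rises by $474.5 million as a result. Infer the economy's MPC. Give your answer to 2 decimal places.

0.53

Implied spending multiplier k = ΔY/ΔG = 474.5/223 ≈ 2.1278.
Since k = 1/(1 − MPC), MPC = 1 − 1/k = 1 − ΔG/ΔY = 1 − 223/474.5 ≈ 0.53.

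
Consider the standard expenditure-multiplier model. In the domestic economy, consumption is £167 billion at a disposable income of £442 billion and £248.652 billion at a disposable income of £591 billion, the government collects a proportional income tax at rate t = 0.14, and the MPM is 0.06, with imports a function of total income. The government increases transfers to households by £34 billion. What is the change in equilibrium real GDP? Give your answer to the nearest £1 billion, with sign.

MPC = ΔC/ΔYd = (248.652 − 167)/(591 − 442) = 81.652/149 = 0.548.
The transfer change shifts disposable income by +£34 billion, so first-round consumption changes by c·ΔTR = 0.548 × (+£34 billion) = +£18.632 billion.
Expenditure multiplier = 1/(1 − c(1−t) + m) = 1/(1 − 0.548×0.86 + 0.06) = 1/0.58872 ≈ 1.699.
The transfer multiplier is c × k ≈ 0.931, so ΔY = k × (c·ΔTR) = (+£18.632 billion) / 0.58872 ≈ +£32 billion.

+£32 billion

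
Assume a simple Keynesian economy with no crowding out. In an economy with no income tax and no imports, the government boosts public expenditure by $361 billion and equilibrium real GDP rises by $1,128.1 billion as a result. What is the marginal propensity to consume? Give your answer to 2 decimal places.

0.68

Implied spending multiplier k = ΔY/ΔG = 1,128.1/361 ≈ 3.1249.
Since k = 1/(1 − MPC), MPC = 1 − 1/k = 1 − ΔG/ΔY = 1 − 361/1,128.1 ≈ 0.68.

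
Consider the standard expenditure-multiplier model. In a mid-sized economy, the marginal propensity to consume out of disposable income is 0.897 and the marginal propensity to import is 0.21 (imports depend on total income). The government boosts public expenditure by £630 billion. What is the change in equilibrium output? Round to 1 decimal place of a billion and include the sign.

Spending multiplier = 1/(1 − c + m) = 1/(1 − 0.897 + 0.21) = 1/0.313 ≈ 3.195.
ΔY = k × ΔG = (+£630 billion) / 0.313 ≈ +£2,012.8 billion.

+£2,012.8 billion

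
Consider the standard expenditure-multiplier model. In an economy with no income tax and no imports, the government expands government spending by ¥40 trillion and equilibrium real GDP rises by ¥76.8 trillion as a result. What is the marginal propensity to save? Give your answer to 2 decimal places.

Implied spending multiplier k = ΔY/ΔG = 76.8/40 = 1.92.
Since k = 1/(1 − MPC), MPC = 1 − 1/k = 1 − ΔG/ΔY = 1 − 40/76.8 ≈ 0.48.
MPS = 1 − MPC = 0.52.

0.52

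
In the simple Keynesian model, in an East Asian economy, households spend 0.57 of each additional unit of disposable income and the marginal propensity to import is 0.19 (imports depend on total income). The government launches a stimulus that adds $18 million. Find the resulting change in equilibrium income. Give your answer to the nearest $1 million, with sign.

Spending multiplier = 1/(1 − c + m) = 1/(1 − 0.57 + 0.19) = 1/0.62 ≈ 1.613.
ΔY = k × ΔG = (+$18 million) / 0.62 ≈ +$29 million.

+$29 million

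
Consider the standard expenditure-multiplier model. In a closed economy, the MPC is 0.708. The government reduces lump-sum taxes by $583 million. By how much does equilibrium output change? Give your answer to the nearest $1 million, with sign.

A lump-sum tax change of −$583 million shifts disposable income by +$583 million; first-round consumption changes by −c × ΔT = −0.708 × (−$583 million) = +$412.764 million.
Expenditure multiplier = 1/(1 − MPC) = 1/(1 − 0.708) = 1/0.292 ≈ 3.425.
The tax multiplier is −c × k ≈ −2.425, so ΔY = k × (−c·ΔT) = (+$412.764 million) / 0.292 ≈ +$1,414 million.

+$1,414 million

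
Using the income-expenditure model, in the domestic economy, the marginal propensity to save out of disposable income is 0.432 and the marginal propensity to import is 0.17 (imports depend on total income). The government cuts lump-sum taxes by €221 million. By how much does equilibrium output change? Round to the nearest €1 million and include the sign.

MPC = 1 − MPS = 1 − 0.432 = 0.568.
A lump-sum tax change of −€221 million shifts disposable income by +€221 million; first-round consumption changes by −c × ΔT = −0.568 × (−€221 million) = +€125.528 million.
Expenditure multiplier = 1/(1 − c + m) = 1/(1 − 0.568 + 0.17) = 1/0.602 ≈ 1.661.
The tax multiplier is −c × k ≈ −0.944, so ΔY = k × (−c·ΔT) = (+€125.528 million) / 0.602 ≈ +€209 million.

+€209 million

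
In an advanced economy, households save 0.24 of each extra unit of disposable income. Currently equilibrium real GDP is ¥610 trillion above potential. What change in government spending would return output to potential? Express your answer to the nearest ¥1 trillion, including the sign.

−¥146 trillion

MPC = 1 − MPS = 1 − 0.24 = 0.76.
Spending multiplier = 1/(1 − MPC) = 1/(1 − 0.76) = 1/0.24 ≈ 4.167.
Need ΔY = −¥610 trillion, so ΔG = ΔY/k = (−¥610 trillion) × 0.24 ≈ −¥146 trillion.
The government should cut government spending by ¥146 trillion.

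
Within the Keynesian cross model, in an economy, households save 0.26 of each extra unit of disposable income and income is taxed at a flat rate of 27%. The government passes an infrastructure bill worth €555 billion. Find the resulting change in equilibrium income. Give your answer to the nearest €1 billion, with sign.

+€1,207 billion

MPC = 1 − MPS = 1 − 0.26 = 0.74.
Government-spending multiplier = 1/(1 − c(1−t)) = 1/(1 − 0.74×0.73) = 1/0.4598 ≈ 2.175.
ΔY = k × ΔG = (+€555 billion) / 0.4598 ≈ +€1,207 billion.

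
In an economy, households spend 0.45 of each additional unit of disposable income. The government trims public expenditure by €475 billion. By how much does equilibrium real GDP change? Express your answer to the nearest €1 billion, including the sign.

−€864 billion

Government-spending multiplier = 1/(1 − MPC) = 1/(1 − 0.45) = 1/0.55 ≈ 1.818.
ΔY = k × ΔG = (−€475 billion) / 0.55 ≈ −€864 billion.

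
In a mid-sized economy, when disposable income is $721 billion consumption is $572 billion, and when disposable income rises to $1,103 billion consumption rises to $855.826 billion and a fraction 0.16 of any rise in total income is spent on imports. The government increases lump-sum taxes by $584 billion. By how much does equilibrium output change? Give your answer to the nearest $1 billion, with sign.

−$1,041 billion

MPC = ΔC/ΔYd = (855.826 − 572)/(1,103 − 721) = 283.826/382 = 0.743.
A lump-sum tax change of +$584 billion shifts disposable income by −$584 billion; first-round consumption changes by −c × ΔT = −0.743 × (+$584 billion) = −$433.912 billion.
Expenditure multiplier = 1/(1 − c + m) = 1/(1 − 0.743 + 0.16) = 1/0.417 ≈ 2.398.
The tax multiplier is −c × k ≈ −1.782, so ΔY = k × (−c·ΔT) = (−$433.912 billion) / 0.417 ≈ −$1,041 billion.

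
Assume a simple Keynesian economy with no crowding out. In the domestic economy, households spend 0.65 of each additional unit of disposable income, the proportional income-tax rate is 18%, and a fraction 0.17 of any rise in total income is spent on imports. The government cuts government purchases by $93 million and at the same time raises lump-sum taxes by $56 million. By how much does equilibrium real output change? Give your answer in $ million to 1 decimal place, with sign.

−$203.1 million

Expenditure multiplier = 1/(1 − c(1−t) + m) = 1/(1 − 0.65×0.82 + 0.17) = 1/0.637 ≈ 1.57.
ΔG contributes k·ΔG = (−$93 million) / 0.637 ≈ −$146 million.
ΔT of +$56 million changes first-round spending by −c·ΔT = −$36.4 million, contributing k·(−c·ΔT) = (−$36.4 million) / 0.637 ≈ −$57.1 million.
Net ΔY = k(ΔG − c·ΔT) = (−$129.4 million) / 0.637 ≈ −$203.1 million.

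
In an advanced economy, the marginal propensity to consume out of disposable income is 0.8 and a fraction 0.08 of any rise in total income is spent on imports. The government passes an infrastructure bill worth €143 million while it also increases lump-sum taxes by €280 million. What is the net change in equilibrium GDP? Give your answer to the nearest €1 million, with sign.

−€289 million

Expenditure multiplier = 1/(1 − c + m) = 1/(1 − 0.8 + 0.08) = 1/0.28 ≈ 3.571.
ΔG contributes k·ΔG = (+€143 million) / 0.28 ≈ +€510.7 million.
ΔT of +€280 million changes first-round spending by −c·ΔT = −€224 million, contributing k·(−c·ΔT) = (−€224 million) / 0.28 = −€800 million.
Net ΔY = k(ΔG − c·ΔT) = (−€81 million) / 0.28 ≈ −€289 million.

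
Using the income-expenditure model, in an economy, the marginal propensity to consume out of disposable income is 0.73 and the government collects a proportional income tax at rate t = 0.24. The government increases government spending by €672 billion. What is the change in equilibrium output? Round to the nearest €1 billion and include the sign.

+€1,509 billion

Spending multiplier = 1/(1 − c(1−t)) = 1/(1 − 0.73×0.76) = 1/0.4452 ≈ 2.246.
ΔY = k × ΔG = (+€672 billion) / 0.4452 ≈ +€1,509 billion.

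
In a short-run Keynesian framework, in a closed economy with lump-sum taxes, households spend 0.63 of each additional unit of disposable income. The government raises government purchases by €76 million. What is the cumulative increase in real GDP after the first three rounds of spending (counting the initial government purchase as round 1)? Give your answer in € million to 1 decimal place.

Round 1 adds ΔG = €76 million; each later round is MPC = 0.63 times the previous.
After 3 rounds: 76 + 47.88 + 30.1644 = ΔG·(1 − c^3)/(1 − c) = 76 × (1 − 0.250047)/0.37 ≈ €154 million.

€154.0 million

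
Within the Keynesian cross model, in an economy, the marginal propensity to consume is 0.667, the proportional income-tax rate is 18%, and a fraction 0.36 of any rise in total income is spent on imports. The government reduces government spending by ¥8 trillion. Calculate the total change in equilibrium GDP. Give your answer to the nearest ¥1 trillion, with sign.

Government-spending multiplier = 1/(1 − c(1−t) + m) = 1/(1 − 0.667×0.82 + 0.36) = 1/0.81306 ≈ 1.23.
ΔY = k × ΔG = (−¥8 trillion) / 0.81306 ≈ −¥10 trillion.

−¥10 trillion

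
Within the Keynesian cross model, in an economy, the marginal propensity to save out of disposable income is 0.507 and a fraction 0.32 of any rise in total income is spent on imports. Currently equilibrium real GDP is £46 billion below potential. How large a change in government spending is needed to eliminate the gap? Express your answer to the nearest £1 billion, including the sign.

MPC = 1 − MPS = 1 − 0.507 = 0.493.
Spending multiplier = 1/(1 − c + m) = 1/(1 − 0.493 + 0.32) = 1/0.827 ≈ 1.209.
Need ΔY = +£46 billion, so ΔG = ΔY/k = (+£46 billion) × 0.827 ≈ +£38 billion.
The government should increase government spending by £38 billion.

+£38 billion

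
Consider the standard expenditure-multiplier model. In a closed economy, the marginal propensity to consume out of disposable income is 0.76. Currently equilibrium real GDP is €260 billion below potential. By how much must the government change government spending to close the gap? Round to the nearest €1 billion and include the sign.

Spending multiplier = 1/(1 − MPC) = 1/(1 − 0.76) = 1/0.24 ≈ 4.167.
Need ΔY = +€260 billion, so ΔG = ΔY/k = (+€260 billion) × 0.24 ≈ +€62 billion.
The government should increase government spending by €62 billion.

+€62 billion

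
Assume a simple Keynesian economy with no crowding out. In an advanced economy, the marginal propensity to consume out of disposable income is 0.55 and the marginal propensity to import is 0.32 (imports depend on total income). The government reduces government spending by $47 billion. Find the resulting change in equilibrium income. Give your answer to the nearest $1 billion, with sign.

Expenditure multiplier = 1/(1 − c + m) = 1/(1 − 0.55 + 0.32) = 1/0.77 ≈ 1.299.
ΔY = k × ΔG = (−$47 billion) / 0.77 ≈ −$61 billion.

−$61 billion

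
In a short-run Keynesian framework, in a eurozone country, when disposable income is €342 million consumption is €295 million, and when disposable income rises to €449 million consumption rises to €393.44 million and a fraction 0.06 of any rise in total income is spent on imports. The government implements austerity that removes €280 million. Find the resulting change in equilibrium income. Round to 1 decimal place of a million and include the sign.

−€2,000.0 million

MPC = ΔC/ΔYd = (393.44 − 295)/(449 − 342) = 98.44/107 = 0.92.
Spending multiplier = 1/(1 − c + m) = 1/(1 − 0.92 + 0.06) = 1/0.14 ≈ 7.143.
ΔY = k × ΔG = (−€280 million) / 0.14 = −€2,000 million.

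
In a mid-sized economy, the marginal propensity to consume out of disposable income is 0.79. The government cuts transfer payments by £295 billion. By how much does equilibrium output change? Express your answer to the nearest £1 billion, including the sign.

−£1,110 billion

The transfer change shifts disposable income by −£295 billion, so first-round consumption changes by c·ΔTR = 0.79 × (−£295 billion) = −£233.05 billion.
Expenditure multiplier = 1/(1 − MPC) = 1/(1 − 0.79) = 1/0.21 ≈ 4.762.
The transfer multiplier is c × k ≈ 3.762, so ΔY = k × (c·ΔTR) = (−£233.05 billion) / 0.21 ≈ −£1,110 billion.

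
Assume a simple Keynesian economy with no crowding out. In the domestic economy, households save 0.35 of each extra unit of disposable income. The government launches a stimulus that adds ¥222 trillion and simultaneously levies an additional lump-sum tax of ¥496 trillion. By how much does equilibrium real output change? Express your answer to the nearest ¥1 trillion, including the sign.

MPC = 1 − MPS = 1 − 0.35 = 0.65.
Expenditure multiplier = 1/(1 − MPC) = 1/(1 − 0.65) = 1/0.35 ≈ 2.857.
ΔG contributes k·ΔG = (+¥222 trillion) / 0.35 ≈ +¥634.3 trillion.
ΔT of +¥496 trillion changes first-round spending by −c·ΔT = −¥322.4 trillion, contributing k·(−c·ΔT) = (−¥322.4 trillion) / 0.35 ≈ −¥921.1 trillion.
Net ΔY = k(ΔG − c·ΔT) = (−¥100.4 trillion) / 0.35 ≈ −¥287 trillion.

−¥287 trillion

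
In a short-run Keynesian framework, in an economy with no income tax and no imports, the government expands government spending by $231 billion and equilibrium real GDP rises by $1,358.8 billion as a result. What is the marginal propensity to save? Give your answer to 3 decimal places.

Implied spending multiplier k = ΔY/ΔG = 1,358.8/231 ≈ 5.8823.
Since k = 1/(1 − MPC), MPC = 1 − 1/k = 1 − ΔG/ΔY = 1 − 231/1,358.8 ≈ 0.830.
MPS = 1 − MPC = 0.170.

0.170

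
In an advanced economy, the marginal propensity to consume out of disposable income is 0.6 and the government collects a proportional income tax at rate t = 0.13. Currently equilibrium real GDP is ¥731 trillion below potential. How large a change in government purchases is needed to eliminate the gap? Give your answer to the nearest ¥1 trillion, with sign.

Spending multiplier = 1/(1 − c(1−t)) = 1/(1 − 0.6×0.87) = 1/0.478 ≈ 2.092.
Need ΔY = +¥731 trillion, so ΔG = ΔY/k = (+¥731 trillion) × 0.478 ≈ +¥349 trillion.
The government should increase government purchases by ¥349 trillion.

+¥349 trillion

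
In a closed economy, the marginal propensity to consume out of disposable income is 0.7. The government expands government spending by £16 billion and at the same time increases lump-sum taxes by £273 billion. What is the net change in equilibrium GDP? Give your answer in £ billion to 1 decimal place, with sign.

−£583.7 billion

Expenditure multiplier = 1/(1 − MPC) = 1/(1 − 0.7) = 1/0.3 ≈ 3.333.
ΔG contributes k·ΔG = (+£16 billion) / 0.3 ≈ +£53.3 billion.
ΔT of +£273 billion changes first-round spending by −c·ΔT = −£191.1 billion, contributing k·(−c·ΔT) = (−£191.1 billion) / 0.3 = −£637 billion.
Net ΔY = k(ΔG − c·ΔT) = (−£175.1 billion) / 0.3 ≈ −£583.7 billion.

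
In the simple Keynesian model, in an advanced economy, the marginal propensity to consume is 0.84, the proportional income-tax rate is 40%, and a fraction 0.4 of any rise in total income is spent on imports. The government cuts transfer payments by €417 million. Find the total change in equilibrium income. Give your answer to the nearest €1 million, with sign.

−€391 million

The transfer change shifts disposable income by −€417 million, so first-round consumption changes by c·ΔTR = 0.84 × (−€417 million) = −€350.28 million.
Expenditure multiplier = 1/(1 − c(1−t) + m) = 1/(1 − 0.84×0.6 + 0.4) = 1/0.896 ≈ 1.116.
The transfer multiplier is c × k ≈ 0.937, so ΔY = k × (c·ΔTR) = (−€350.28 million) / 0.896 ≈ −€391 million.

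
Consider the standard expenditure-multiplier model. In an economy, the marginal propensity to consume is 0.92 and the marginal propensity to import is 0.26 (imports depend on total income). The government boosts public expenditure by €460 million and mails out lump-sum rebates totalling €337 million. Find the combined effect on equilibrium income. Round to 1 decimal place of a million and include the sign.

+€2,264.8 million

Expenditure multiplier = 1/(1 − c + m) = 1/(1 − 0.92 + 0.26) = 1/0.34 ≈ 2.941.
ΔG contributes k·ΔG = (+€460 million) / 0.34 ≈ +€1,352.9 million.
ΔT of −€337 million changes first-round spending by −c·ΔT = +€310.04 million, contributing k·(−c·ΔT) = (+€310.04 million) / 0.34 ≈ +€911.9 million.
Net ΔY = k(ΔG − c·ΔT) = (+€770.04 million) / 0.34 ≈ +€2,264.8 million.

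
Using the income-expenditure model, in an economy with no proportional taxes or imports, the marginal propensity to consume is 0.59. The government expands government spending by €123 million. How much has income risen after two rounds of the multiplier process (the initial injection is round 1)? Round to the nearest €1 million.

€196 million

Round 1 adds ΔG = €123 million; each later round is MPC = 0.59 times the previous.
After 2 rounds: 123 + 72.57 = ΔG·(1 − c^2)/(1 − c) = 123 × (1 − 0.3481)/0.41 ≈ €196 million.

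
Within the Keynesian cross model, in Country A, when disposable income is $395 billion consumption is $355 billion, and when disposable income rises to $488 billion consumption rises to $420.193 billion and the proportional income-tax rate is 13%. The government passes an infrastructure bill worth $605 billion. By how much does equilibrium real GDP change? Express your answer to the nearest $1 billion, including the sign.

MPC = ΔC/ΔYd = (420.193 − 355)/(488 − 395) = 65.193/93 = 0.701.
Government-spending multiplier = 1/(1 − c(1−t)) = 1/(1 − 0.701×0.87) = 1/0.39013 ≈ 2.563.
ΔY = k × ΔG = (+$605 billion) / 0.39013 ≈ +$1,551 billion.

+$1,551 billion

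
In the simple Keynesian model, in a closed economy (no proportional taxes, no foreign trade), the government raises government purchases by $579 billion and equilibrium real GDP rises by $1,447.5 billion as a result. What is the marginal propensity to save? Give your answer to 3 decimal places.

0.400

Implied spending multiplier k = ΔY/ΔG = 1,447.5/579 = 2.5.
Since k = 1/(1 − MPC), MPC = 1 − 1/k = 1 − ΔG/ΔY = 1 − 579/1,447.5 = 0.600.
MPS = 1 − MPC = 0.400.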